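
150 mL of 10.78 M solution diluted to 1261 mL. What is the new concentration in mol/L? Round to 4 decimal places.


Dilution: M1*V1 = M2*V2, solve for M2.
M2 = M1*V1 / V2
M2 = 10.78 * 150 / 1261
M2 = 1617.0 / 1261
M2 = 1.28231562 mol/L, rounded to 4 dp:

1.2823 mol/L


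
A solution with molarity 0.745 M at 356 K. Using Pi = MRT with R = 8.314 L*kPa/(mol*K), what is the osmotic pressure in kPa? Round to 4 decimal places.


Osmotic pressure (van't Hoff): Pi = M*R*T.
RT = 8.314 * 356 = 2959.784
Pi = 0.745 * 2959.784
Pi = 2205.03908 kPa, rounded to 4 dp:

2205.0391 kPa


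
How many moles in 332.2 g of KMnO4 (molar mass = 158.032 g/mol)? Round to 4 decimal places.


n = mass / M
n = 332.2 / 158.032
n = 2.1021059 mol, rounded to 4 dp:

2.1021 mol


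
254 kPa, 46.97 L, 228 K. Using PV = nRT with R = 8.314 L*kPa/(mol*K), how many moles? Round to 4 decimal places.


PV = nRT, solve for n = PV / (RT).
PV = 254 * 46.97 = 11930.38
RT = 8.314 * 228 = 1895.592
n = 11930.38 / 1895.592
n = 6.29374887 mol, rounded to 4 dp:

6.2937 mol


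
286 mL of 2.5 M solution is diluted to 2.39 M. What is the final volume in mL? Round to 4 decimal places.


Dilution: M1*V1 = M2*V2, solve for V2.
V2 = M1*V1 / M2
V2 = 2.5 * 286 / 2.39
V2 = 715.0 / 2.39
V2 = 299.16317992 mL, rounded to 4 dp:

299.1632 mL


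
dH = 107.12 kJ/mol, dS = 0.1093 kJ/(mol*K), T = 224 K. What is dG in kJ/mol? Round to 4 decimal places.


Gibbs: dG = dH - T*dS (consistent units, dS already in kJ/(mol*K)).
T*dS = 224 * 0.1093 = 24.4832
dG = 107.12 - (24.4832)
dG = 82.6368 kJ/mol, rounded to 4 dp:

82.6368 kJ/mol


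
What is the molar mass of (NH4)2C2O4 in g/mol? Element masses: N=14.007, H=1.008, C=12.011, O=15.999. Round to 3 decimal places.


M = sum(count * atomic_mass) over atoms.
M = 2*14.007 + 8*1.008 + 2*12.011 + 4*15.999
M = 28.014 + 8.064 + 24.022 + 63.996
M = 124.096 g/mol, rounded to 3 dp:

124.096 g/mol


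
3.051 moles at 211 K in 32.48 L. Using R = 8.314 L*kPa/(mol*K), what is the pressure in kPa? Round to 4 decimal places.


PV = nRT, solve for P = nRT / V.
nRT = 3.051 * 8.314 * 211 = 5352.229
P = 5352.229 / 32.48
P = 164.78537562 kPa, rounded to 4 dp:

164.7854 kPa


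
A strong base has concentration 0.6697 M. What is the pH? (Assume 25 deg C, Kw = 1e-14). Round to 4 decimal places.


A strong base dissociates completely, so [OH-] equals the given concentration.
pOH = -log10([OH-]) = -log10(0.6697) = 0.17412
pH = 14 - pOH = 14 - 0.17412
pH = 13.82588, rounded to 4 dp:

13.8259


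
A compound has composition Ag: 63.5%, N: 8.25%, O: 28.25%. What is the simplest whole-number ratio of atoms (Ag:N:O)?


Assume 100 g of compound, divide each mass% by atomic mass to get moles, then normalize by the smallest to get a raw atom ratio.
Moles per 100 g: Ag: 63.5/107.868 = 0.5887, N: 8.25/14.007 = 0.589, O: 28.25/15.999 = 1.7657
Raw ratio (divide by min = 0.5887): Ag: 1.0, N: 1.001, O: 2.999
Multiply by 1 to clear fractions: Ag: 1.0 ~= 1, N: 1.001 ~= 1, O: 2.999 ~= 3
Reduce by GCD to get the simplest whole-number ratio:

1:1:3


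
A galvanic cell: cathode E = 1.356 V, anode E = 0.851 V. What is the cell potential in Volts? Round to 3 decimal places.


Standard cell potential: E_cell = E_cathode - E_anode.
E_cell = 1.356 - (0.851)
E_cell = 0.505 V, rounded to 3 dp:

0.505 V


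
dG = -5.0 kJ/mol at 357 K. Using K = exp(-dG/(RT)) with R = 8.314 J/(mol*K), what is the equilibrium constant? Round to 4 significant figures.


dG is in kJ/mol; multiply by 1000 to match R in J/(mol*K).
RT = 8.314 * 357 = 2968.098 J/mol
exponent = -dG*1000 / (RT) = -(-5.0*1000) / 2968.098 = 1.6845805
K = exp(1.6845805)
K = 5.3901893, rounded to 4 significant figures:

5.390


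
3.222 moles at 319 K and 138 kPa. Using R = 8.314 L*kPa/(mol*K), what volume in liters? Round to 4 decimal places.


PV = nRT, solve for V = nRT / P.
nRT = 3.222 * 8.314 * 319 = 8545.2789
V = 8545.2789 / 138
V = 61.92231087 L, rounded to 4 dp:

61.9223 L


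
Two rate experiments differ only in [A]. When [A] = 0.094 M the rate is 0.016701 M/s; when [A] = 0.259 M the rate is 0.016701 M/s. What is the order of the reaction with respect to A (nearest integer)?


Rate is proportional to [A]^n, so rate2/rate1 = ([A]2/[A]1)^n. Take logs to solve for n.
rate2/rate1 = 0.016701 / 0.016701 = 1.0
[A]2/[A]1 = 0.259 / 0.094 = 2.7553
n = ln(1.0) / ln(2.7553) = 0.0
Nearest integer order:

0


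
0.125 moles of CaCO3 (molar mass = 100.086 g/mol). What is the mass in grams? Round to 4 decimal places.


mass = n * M
mass = 0.125 * 100.086
mass = 12.51075 g, rounded to 4 dp:

12.5108 g


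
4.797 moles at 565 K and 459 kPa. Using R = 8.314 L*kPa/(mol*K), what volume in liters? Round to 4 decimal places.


PV = nRT, solve for V = nRT / P.
nRT = 4.797 * 8.314 * 565 = 22533.4758
V = 22533.4758 / 459
V = 49.09253987 L, rounded to 4 dp:

49.0925 L


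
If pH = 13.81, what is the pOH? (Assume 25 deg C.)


At 25 deg C, pH + pOH = 14.
pOH = 14 - pH = 14 - 13.81
pOH = 0.19:

0.19


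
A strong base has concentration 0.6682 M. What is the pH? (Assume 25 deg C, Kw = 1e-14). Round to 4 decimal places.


A strong base dissociates completely, so [OH-] equals the given concentration.
pOH = -log10([OH-]) = -log10(0.6682) = 0.175094
pH = 14 - pOH = 14 - 0.175094
pH = 13.824906, rounded to 4 dp:

13.8249


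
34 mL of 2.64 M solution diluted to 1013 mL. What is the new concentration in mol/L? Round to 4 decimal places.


Dilution: M1*V1 = M2*V2, solve for M2.
M2 = M1*V1 / V2
M2 = 2.64 * 34 / 1013
M2 = 89.76 / 1013
M2 = 0.08860809 mol/L, rounded to 4 dp:

0.0886 mol/L


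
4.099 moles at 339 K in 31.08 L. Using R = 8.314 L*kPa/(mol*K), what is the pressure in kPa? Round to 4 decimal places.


PV = nRT, solve for P = nRT / V.
nRT = 4.099 * 8.314 * 339 = 11552.8102
P = 11552.8102 / 31.08
P = 371.7120399 kPa, rounded to 4 dp:

371.7120 kPa


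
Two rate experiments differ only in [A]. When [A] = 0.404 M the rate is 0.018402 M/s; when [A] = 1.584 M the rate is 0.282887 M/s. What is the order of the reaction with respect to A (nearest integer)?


Rate is proportional to [A]^n, so rate2/rate1 = ([A]2/[A]1)^n. Take logs to solve for n.
rate2/rate1 = 0.282887 / 0.018402 = 15.3726
[A]2/[A]1 = 1.584 / 0.404 = 3.9208
n = ln(15.3726) / ln(3.9208) = 2.0
Nearest integer order:

2


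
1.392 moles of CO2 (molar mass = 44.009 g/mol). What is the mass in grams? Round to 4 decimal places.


mass = n * M
mass = 1.392 * 44.009
mass = 61.260528 g, rounded to 4 dp:

61.2605 g


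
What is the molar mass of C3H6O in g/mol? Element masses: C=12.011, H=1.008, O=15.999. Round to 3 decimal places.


M = sum(count * atomic_mass) over atoms.
M = 3*12.011 + 6*1.008 + 1*15.999
M = 36.033 + 6.048 + 15.999
M = 58.08 g/mol, rounded to 3 dp:

58.080 g/mol


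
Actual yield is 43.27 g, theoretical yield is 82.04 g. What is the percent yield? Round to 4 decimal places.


% yield = 100 * actual / theoretical
% yield = 100 * 43.27 / 82.04
% yield = 52.7425646 %, rounded to 4 dp:

52.7426 %


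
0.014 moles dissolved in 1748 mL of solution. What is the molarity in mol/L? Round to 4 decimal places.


Convert volume to liters: V_L = V_mL / 1000.
V_L = 1748 / 1000 = 1.748 L
M = n / V_L = 0.014 / 1.748
M = 0.00800915 mol/L, rounded to 4 dp:

0.0080 mol/L


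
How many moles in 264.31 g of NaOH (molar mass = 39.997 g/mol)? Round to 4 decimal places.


n = mass / M
n = 264.31 / 39.997
n = 6.60824562 mol, rounded to 4 dp:

6.6082 mol


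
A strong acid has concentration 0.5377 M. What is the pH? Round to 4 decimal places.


A strong acid dissociates completely, so [H+] equals the given concentration.
pH = -log10([H+]) = -log10(0.5377)
pH = 0.26945996, rounded to 4 dp:

0.2695


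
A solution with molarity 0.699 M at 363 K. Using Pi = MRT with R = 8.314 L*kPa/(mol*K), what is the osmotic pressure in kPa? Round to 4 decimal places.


Osmotic pressure (van't Hoff): Pi = M*R*T.
RT = 8.314 * 363 = 3017.982
Pi = 0.699 * 3017.982
Pi = 2109.569418 kPa, rounded to 4 dp:

2109.5694 kPa


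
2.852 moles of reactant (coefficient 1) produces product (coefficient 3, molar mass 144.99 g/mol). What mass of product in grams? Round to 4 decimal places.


Use the coefficient ratio to convert reactant moles to product moles, then multiply by the product's molar mass.
moles_P = moles_R * (coeff_P / coeff_R) = 2.852 * (3/1) = 8.556
mass_P = moles_P * M_P = 8.556 * 144.99
mass_P = 1240.53444 g, rounded to 4 dp:

1240.5344 g


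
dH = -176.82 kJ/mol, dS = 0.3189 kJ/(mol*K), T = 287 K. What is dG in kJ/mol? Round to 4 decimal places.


Gibbs: dG = dH - T*dS (consistent units, dS already in kJ/(mol*K)).
T*dS = 287 * 0.3189 = 91.5243
dG = -176.82 - (91.5243)
dG = -268.3443 kJ/mol, rounded to 4 dp:

-268.3443 kJ/mol


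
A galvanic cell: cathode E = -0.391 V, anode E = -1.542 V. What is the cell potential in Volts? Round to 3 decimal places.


Standard cell potential: E_cell = E_cathode - E_anode.
E_cell = -0.391 - (-1.542)
E_cell = 1.151 V, rounded to 3 dp:

1.151 V


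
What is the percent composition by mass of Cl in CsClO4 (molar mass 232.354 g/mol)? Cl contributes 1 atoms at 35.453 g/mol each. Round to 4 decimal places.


pct = 100 * (n_elem * M_elem) / M_total
mass_contribution = 1 * 35.453 = 35.453 g/mol
pct = 100 * 35.453 / 232.354
pct = 15.25818363 %, rounded to 4 dp:

15.2582 %


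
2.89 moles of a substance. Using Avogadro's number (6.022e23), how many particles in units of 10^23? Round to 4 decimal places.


N = n * NA, then divide by 1e23 for the requested units.
N / 1e23 = n * 6.022
N / 1e23 = 2.89 * 6.022
N / 1e23 = 17.40358, rounded to 4 dp:

17.4036


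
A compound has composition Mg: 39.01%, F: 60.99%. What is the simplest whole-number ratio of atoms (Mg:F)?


Assume 100 g of compound, divide each mass% by atomic mass to get moles, then normalize by the smallest to get a raw atom ratio.
Moles per 100 g: Mg: 39.01/24.305 = 1.605, F: 60.99/18.998 = 3.2103
Raw ratio (divide by min = 1.605): Mg: 1.0, F: 2.0
Multiply by 1 to clear fractions: Mg: 1.0 ~= 1, F: 2.0 ~= 2
Reduce by GCD to get the simplest whole-number ratio:

1:2


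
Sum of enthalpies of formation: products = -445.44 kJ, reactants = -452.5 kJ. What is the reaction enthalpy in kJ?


dH_rxn = sum(dH_f products) - sum(dH_f reactants)
dH_rxn = -445.44 - (-452.5)
dH_rxn = 7.06 kJ:

7.06 kJ


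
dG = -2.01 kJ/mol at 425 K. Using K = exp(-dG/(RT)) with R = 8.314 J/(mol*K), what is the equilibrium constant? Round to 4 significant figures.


dG is in kJ/mol; multiply by 1000 to match R in J/(mol*K).
RT = 8.314 * 425 = 3533.45 J/mol
exponent = -dG*1000 / (RT) = -(-2.01*1000) / 3533.45 = 0.56884914
K = exp(0.56884914)
K = 1.7662332, rounded to 4 significant figures:

1.766


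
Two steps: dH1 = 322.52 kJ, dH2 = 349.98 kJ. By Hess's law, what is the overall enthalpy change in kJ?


Hess's law: enthalpy is a state function, so add the step enthalpies.
dH_total = dH1 + dH2 = 322.52 + (349.98)
dH_total = 672.5 kJ:

672.50 kJ


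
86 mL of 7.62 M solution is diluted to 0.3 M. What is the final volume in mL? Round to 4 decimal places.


Dilution: M1*V1 = M2*V2, solve for V2.
V2 = M1*V1 / M2
V2 = 7.62 * 86 / 0.3
V2 = 655.32 / 0.3
V2 = 2184.4 mL, rounded to 4 dp:

2184.4000 mL


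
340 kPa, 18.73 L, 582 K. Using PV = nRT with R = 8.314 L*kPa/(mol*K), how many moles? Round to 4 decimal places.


PV = nRT, solve for n = PV / (RT).
PV = 340 * 18.73 = 6368.2
RT = 8.314 * 582 = 4838.748
n = 6368.2 / 4838.748
n = 1.31608424 mol, rounded to 4 dp:

1.3161 mol


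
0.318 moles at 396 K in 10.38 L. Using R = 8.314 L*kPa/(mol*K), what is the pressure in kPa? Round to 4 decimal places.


PV = nRT, solve for P = nRT / V.
nRT = 0.318 * 8.314 * 396 = 1046.9654
P = 1046.9654 / 10.38
P = 100.86371869 kPa, rounded to 4 dp:

100.8637 kPa


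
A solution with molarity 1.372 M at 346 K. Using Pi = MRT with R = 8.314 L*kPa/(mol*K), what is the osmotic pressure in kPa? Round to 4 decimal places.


Osmotic pressure (van't Hoff): Pi = M*R*T.
RT = 8.314 * 346 = 2876.644
Pi = 1.372 * 2876.644
Pi = 3946.755568 kPa, rounded to 4 dp:

3946.7556 kPa


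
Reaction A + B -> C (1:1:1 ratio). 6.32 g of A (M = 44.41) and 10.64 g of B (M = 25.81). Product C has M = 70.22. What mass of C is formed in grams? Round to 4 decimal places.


Find moles of each reactant; the smaller value is the limiting reagent in a 1:1:1 reaction, so moles_C equals moles of the limiter.
n_A = mass_A / M_A = 6.32 / 44.41 = 0.14231 mol
n_B = mass_B / M_B = 10.64 / 25.81 = 0.412243 mol
Limiting reagent: A (smaller), n_limiting = 0.14231 mol
mass_C = n_limiting * M_C = 0.14231 * 70.22
mass_C = 9.9930082 g, rounded to 4 dp:

9.9930 g


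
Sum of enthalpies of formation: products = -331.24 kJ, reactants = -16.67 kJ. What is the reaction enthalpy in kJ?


dH_rxn = sum(dH_f products) - sum(dH_f reactants)
dH_rxn = -331.24 - (-16.67)
dH_rxn = -314.57 kJ:

-314.57 kJ


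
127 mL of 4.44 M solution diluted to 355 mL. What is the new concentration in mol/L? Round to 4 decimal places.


Dilution: M1*V1 = M2*V2, solve for M2.
M2 = M1*V1 / V2
M2 = 4.44 * 127 / 355
M2 = 563.88 / 355
M2 = 1.58839437 mol/L, rounded to 4 dp:

1.5884 mol/L


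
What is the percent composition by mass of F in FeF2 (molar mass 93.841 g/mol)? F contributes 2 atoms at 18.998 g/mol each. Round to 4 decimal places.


pct = 100 * (n_elem * M_elem) / M_total
mass_contribution = 2 * 18.998 = 37.996 g/mol
pct = 100 * 37.996 / 93.841
pct = 40.4897646 %, rounded to 4 dp:

40.4898 %


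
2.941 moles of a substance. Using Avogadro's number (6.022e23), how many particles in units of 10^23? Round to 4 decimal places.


N = n * NA, then divide by 1e23 for the requested units.
N / 1e23 = n * 6.022
N / 1e23 = 2.941 * 6.022
N / 1e23 = 17.710702, rounded to 4 dp:

17.7107


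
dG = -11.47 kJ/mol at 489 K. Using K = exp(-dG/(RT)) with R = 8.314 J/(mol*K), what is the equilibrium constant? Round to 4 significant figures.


dG is in kJ/mol; multiply by 1000 to match R in J/(mol*K).
RT = 8.314 * 489 = 4065.546 J/mol
exponent = -dG*1000 / (RT) = -(-11.47*1000) / 4065.546 = 2.82126927
K = exp(2.82126927)
K = 16.798159, rounded to 4 significant figures:

16.80


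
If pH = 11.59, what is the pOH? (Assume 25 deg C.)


At 25 deg C, pH + pOH = 14.
pOH = 14 - pH = 14 - 11.59
pOH = 2.41:

2.41


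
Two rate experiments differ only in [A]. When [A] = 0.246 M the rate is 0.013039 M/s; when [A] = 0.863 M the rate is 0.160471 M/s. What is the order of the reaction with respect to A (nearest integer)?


Rate is proportional to [A]^n, so rate2/rate1 = ([A]2/[A]1)^n. Take logs to solve for n.
rate2/rate1 = 0.160471 / 0.013039 = 12.307
[A]2/[A]1 = 0.863 / 0.246 = 3.5081
n = ln(12.307) / ln(3.5081) = 2.0
Nearest integer order:

2


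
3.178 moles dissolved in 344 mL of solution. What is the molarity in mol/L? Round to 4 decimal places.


Convert volume to liters: V_L = V_mL / 1000.
V_L = 344 / 1000 = 0.344 L
M = n / V_L = 3.178 / 0.344
M = 9.23837209 mol/L, rounded to 4 dp:

9.2384 mol/L


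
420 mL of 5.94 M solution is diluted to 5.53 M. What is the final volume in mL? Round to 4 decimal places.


Dilution: M1*V1 = M2*V2, solve for V2.
V2 = M1*V1 / M2
V2 = 5.94 * 420 / 5.53
V2 = 2494.8 / 5.53
V2 = 451.13924051 mL, rounded to 4 dp:

451.1392 mL


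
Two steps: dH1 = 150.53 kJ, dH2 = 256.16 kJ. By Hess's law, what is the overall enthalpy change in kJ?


Hess's law: enthalpy is a state function, so add the step enthalpies.
dH_total = dH1 + dH2 = 150.53 + (256.16)
dH_total = 406.69 kJ:

406.69 kJ


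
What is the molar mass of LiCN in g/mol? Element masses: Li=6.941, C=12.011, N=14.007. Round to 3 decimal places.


M = sum(count * atomic_mass) over atoms.
M = 1*6.941 + 1*12.011 + 1*14.007
M = 6.941 + 12.011 + 14.007
M = 32.959 g/mol, rounded to 3 dp:

32.959 g/mol


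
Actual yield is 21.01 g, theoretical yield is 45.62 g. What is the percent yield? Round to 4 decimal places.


% yield = 100 * actual / theoretical
% yield = 100 * 21.01 / 45.62
% yield = 46.05436212 %, rounded to 4 dp:

46.0544 %


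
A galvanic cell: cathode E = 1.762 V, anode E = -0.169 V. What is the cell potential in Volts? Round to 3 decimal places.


Standard cell potential: E_cell = E_cathode - E_anode.
E_cell = 1.762 - (-0.169)
E_cell = 1.931 V, rounded to 3 dp:

1.931 V


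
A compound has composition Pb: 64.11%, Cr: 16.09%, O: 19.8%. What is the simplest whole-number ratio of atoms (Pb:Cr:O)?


Assume 100 g of compound, divide each mass% by atomic mass to get moles, then normalize by the smallest to get a raw atom ratio.
Moles per 100 g: Pb: 64.11/207.2 = 0.3094, Cr: 16.09/51.996 = 0.3094, O: 19.8/15.999 = 1.2376
Raw ratio (divide by min = 0.3094): Pb: 1.0, Cr: 1.0, O: 4.0
Multiply by 1 to clear fractions: Pb: 1.0 ~= 1, Cr: 1.0 ~= 1, O: 4.0 ~= 4
Reduce by GCD to get the simplest whole-number ratio:

1:1:4


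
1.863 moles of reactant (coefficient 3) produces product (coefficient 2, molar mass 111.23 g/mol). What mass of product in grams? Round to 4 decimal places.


Use the coefficient ratio to convert reactant moles to product moles, then multiply by the product's molar mass.
moles_P = moles_R * (coeff_P / coeff_R) = 1.863 * (2/3) = 1.242
mass_P = moles_P * M_P = 1.242 * 111.23
mass_P = 138.14766 g, rounded to 4 dp:

138.1477 g


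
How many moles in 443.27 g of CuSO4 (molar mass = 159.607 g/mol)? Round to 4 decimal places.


n = mass / M
n = 443.27 / 159.607
n = 2.77725914 mol, rounded to 4 dp:

2.7773 mol


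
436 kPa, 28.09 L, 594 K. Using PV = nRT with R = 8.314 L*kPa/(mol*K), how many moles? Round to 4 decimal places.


PV = nRT, solve for n = PV / (RT).
PV = 436 * 28.09 = 12247.24
RT = 8.314 * 594 = 4938.516
n = 12247.24 / 4938.516
n = 2.47994337 mol, rounded to 4 dp:

2.4799 mol


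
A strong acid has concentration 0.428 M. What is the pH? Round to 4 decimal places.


A strong acid dissociates completely, so [H+] equals the given concentration.
pH = -log10([H+]) = -log10(0.428)
pH = 0.36855623, rounded to 4 dp:

0.3686


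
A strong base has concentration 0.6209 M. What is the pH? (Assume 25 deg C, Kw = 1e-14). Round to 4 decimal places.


A strong base dissociates completely, so [OH-] equals the given concentration.
pOH = -log10([OH-]) = -log10(0.6209) = 0.206978
pH = 14 - pOH = 14 - 0.206978
pH = 13.793022, rounded to 4 dp:

13.7930


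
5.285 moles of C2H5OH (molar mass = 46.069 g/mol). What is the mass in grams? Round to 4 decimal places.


mass = n * M
mass = 5.285 * 46.069
mass = 243.474665 g, rounded to 4 dp:

243.4747 g


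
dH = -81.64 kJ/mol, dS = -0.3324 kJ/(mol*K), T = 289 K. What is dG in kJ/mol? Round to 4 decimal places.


Gibbs: dG = dH - T*dS (consistent units, dS already in kJ/(mol*K)).
T*dS = 289 * -0.3324 = -96.0636
dG = -81.64 - (-96.0636)
dG = 14.4236 kJ/mol, rounded to 4 dp:

14.4236 kJ/mol


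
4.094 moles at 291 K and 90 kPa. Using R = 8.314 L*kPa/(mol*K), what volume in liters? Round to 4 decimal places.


PV = nRT, solve for V = nRT / P.
nRT = 4.094 * 8.314 * 291 = 9904.9172
V = 9904.9172 / 90
V = 110.05463556 L, rounded to 4 dp:

110.0546 L


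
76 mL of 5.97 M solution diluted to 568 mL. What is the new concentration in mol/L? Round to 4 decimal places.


Dilution: M1*V1 = M2*V2, solve for M2.
M2 = M1*V1 / V2
M2 = 5.97 * 76 / 568
M2 = 453.72 / 568
M2 = 0.79880282 mol/L, rounded to 4 dp:

0.7988 mol/L


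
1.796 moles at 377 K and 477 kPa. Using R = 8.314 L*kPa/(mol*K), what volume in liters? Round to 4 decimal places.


PV = nRT, solve for V = nRT / P.
nRT = 1.796 * 8.314 * 377 = 5629.3429
V = 5629.3429 / 477
V = 11.80155744 L, rounded to 4 dp:

11.8016 L


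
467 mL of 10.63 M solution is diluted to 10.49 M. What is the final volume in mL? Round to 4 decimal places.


Dilution: M1*V1 = M2*V2, solve for V2.
V2 = M1*V1 / M2
V2 = 10.63 * 467 / 10.49
V2 = 4964.21 / 10.49
V2 = 473.23260248 mL, rounded to 4 dp:

473.2326 mL


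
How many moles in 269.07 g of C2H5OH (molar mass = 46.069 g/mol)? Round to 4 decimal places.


n = mass / M
n = 269.07 / 46.069
n = 5.84058695 mol, rounded to 4 dp:

5.8406 mol


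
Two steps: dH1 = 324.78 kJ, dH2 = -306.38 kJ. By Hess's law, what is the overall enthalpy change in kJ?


Hess's law: enthalpy is a state function, so add the step enthalpies.
dH_total = dH1 + dH2 = 324.78 + (-306.38)
dH_total = 18.4 kJ:

18.40 kJ


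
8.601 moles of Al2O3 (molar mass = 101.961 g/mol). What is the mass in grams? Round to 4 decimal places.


mass = n * M
mass = 8.601 * 101.961
mass = 876.966561 g, rounded to 4 dp:

876.9666 g


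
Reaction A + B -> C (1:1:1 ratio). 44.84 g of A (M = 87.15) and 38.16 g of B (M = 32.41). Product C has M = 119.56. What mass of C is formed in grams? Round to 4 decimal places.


Find moles of each reactant; the smaller value is the limiting reagent in a 1:1:1 reaction, so moles_C equals moles of the limiter.
n_A = mass_A / M_A = 44.84 / 87.15 = 0.514515 mol
n_B = mass_B / M_B = 38.16 / 32.41 = 1.177414 mol
Limiting reagent: A (smaller), n_limiting = 0.514515 mol
mass_C = n_limiting * M_C = 0.514515 * 119.56
mass_C = 61.5154134 g, rounded to 4 dp:

61.5154 g


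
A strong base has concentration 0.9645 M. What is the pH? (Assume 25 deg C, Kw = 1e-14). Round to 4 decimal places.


A strong base dissociates completely, so [OH-] equals the given concentration.
pOH = -log10([OH-]) = -log10(0.9645) = 0.015698
pH = 14 - pOH = 14 - 0.015698
pH = 13.984302, rounded to 4 dp:

13.9843


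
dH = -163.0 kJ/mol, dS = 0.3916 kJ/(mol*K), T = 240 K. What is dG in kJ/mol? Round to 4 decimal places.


Gibbs: dG = dH - T*dS (consistent units, dS already in kJ/(mol*K)).
T*dS = 240 * 0.3916 = 93.984
dG = -163.0 - (93.984)
dG = -256.984 kJ/mol, rounded to 4 dp:

-256.9840 kJ/mol


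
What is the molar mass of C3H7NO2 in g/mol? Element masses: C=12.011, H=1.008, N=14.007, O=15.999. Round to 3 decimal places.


M = sum(count * atomic_mass) over atoms.
M = 3*12.011 + 7*1.008 + 1*14.007 + 2*15.999
M = 36.033 + 7.056 + 14.007 + 31.998
M = 89.094 g/mol, rounded to 3 dp:

89.094 g/mol


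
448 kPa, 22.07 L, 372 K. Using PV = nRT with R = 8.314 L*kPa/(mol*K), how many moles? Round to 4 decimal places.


PV = nRT, solve for n = PV / (RT).
PV = 448 * 22.07 = 9887.36
RT = 8.314 * 372 = 3092.808
n = 9887.36 / 3092.808
n = 3.19688775 mol, rounded to 4 dp:

3.1969 mol


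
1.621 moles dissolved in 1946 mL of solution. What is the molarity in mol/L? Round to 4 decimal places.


Convert volume to liters: V_L = V_mL / 1000.
V_L = 1946 / 1000 = 1.946 L
M = n / V_L = 1.621 / 1.946
M = 0.83299075 mol/L, rounded to 4 dp:

0.8330 mol/L


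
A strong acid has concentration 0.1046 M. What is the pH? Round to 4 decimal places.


A strong acid dissociates completely, so [H+] equals the given concentration.
pH = -log10([H+]) = -log10(0.1046)
pH = 0.98046832, rounded to 4 dp:

0.9805


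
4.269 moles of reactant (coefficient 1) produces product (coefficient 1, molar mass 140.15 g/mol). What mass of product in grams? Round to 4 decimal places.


Use the coefficient ratio to convert reactant moles to product moles, then multiply by the product's molar mass.
moles_P = moles_R * (coeff_P / coeff_R) = 4.269 * (1/1) = 4.269
mass_P = moles_P * M_P = 4.269 * 140.15
mass_P = 598.30035 g, rounded to 4 dp:

598.3004 g


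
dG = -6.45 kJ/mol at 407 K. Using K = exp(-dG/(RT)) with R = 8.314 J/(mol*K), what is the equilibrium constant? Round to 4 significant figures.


dG is in kJ/mol; multiply by 1000 to match R in J/(mol*K).
RT = 8.314 * 407 = 3383.798 J/mol
exponent = -dG*1000 / (RT) = -(-6.45*1000) / 3383.798 = 1.90614215
K = exp(1.90614215)
K = 6.7270866, rounded to 4 significant figures:

6.727


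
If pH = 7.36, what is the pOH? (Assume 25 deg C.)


At 25 deg C, pH + pOH = 14.
pOH = 14 - pH = 14 - 7.36
pOH = 6.64:

6.64


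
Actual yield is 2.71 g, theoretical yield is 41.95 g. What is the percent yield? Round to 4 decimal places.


% yield = 100 * actual / theoretical
% yield = 100 * 2.71 / 41.95
% yield = 6.46007151 %, rounded to 4 dp:

6.4601 %


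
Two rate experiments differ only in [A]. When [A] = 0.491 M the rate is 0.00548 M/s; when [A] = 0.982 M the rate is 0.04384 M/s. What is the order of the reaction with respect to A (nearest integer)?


Rate is proportional to [A]^n, so rate2/rate1 = ([A]2/[A]1)^n. Take logs to solve for n.
rate2/rate1 = 0.04384 / 0.00548 = 8.0
[A]2/[A]1 = 0.982 / 0.491 = 2.0
n = ln(8.0) / ln(2.0) = 3.0
Nearest integer order:

3


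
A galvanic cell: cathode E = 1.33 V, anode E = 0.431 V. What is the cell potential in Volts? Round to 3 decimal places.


Standard cell potential: E_cell = E_cathode - E_anode.
E_cell = 1.33 - (0.431)
E_cell = 0.899 V, rounded to 3 dp:

0.899 V


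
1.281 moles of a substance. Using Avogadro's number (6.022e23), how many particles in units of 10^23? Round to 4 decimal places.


N = n * NA, then divide by 1e23 for the requested units.
N / 1e23 = n * 6.022
N / 1e23 = 1.281 * 6.022
N / 1e23 = 7.714182, rounded to 4 dp:

7.7142


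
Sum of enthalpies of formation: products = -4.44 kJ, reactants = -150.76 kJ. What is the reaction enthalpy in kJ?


dH_rxn = sum(dH_f products) - sum(dH_f reactants)
dH_rxn = -4.44 - (-150.76)
dH_rxn = 146.32 kJ:

146.32 kJ


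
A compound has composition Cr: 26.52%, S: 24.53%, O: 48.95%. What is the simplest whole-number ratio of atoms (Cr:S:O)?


Assume 100 g of compound, divide each mass% by atomic mass to get moles, then normalize by the smallest to get a raw atom ratio.
Moles per 100 g: Cr: 26.52/51.996 = 0.51, S: 24.53/32.065 = 0.765, O: 48.95/15.999 = 3.0596
Raw ratio (divide by min = 0.51): Cr: 1.0, S: 1.5, O: 5.999
Multiply by 2 to clear fractions: Cr: 2.0 ~= 2, S: 3.0 ~= 3, O: 11.997 ~= 12
Reduce by GCD to get the simplest whole-number ratio:

2:3:12


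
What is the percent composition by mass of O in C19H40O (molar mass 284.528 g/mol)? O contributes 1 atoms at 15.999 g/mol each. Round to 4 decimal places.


pct = 100 * (n_elem * M_elem) / M_total
mass_contribution = 1 * 15.999 = 15.999 g/mol
pct = 100 * 15.999 / 284.528
pct = 5.62299668 %, rounded to 4 dp:

5.6230 %


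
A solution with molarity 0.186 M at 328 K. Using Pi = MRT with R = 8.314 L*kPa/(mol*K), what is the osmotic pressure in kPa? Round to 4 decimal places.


Osmotic pressure (van't Hoff): Pi = M*R*T.
RT = 8.314 * 328 = 2726.992
Pi = 0.186 * 2726.992
Pi = 507.220512 kPa, rounded to 4 dp:

507.2205 kPa


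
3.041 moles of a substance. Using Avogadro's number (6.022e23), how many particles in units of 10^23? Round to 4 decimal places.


N = n * NA, then divide by 1e23 for the requested units.
N / 1e23 = n * 6.022
N / 1e23 = 3.041 * 6.022
N / 1e23 = 18.312902, rounded to 4 dp:

18.3129


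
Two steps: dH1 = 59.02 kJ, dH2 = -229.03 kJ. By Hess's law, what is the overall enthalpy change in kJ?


Hess's law: enthalpy is a state function, so add the step enthalpies.
dH_total = dH1 + dH2 = 59.02 + (-229.03)
dH_total = -170.01 kJ:

-170.01 kJ


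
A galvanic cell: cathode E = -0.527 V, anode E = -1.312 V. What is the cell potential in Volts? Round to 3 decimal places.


Standard cell potential: E_cell = E_cathode - E_anode.
E_cell = -0.527 - (-1.312)
E_cell = 0.785 V, rounded to 3 dp:

0.785 V


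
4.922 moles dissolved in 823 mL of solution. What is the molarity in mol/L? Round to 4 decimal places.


Convert volume to liters: V_L = V_mL / 1000.
V_L = 823 / 1000 = 0.823 L
M = n / V_L = 4.922 / 0.823
M = 5.98055893 mol/L, rounded to 4 dp:

5.9806 mol/L


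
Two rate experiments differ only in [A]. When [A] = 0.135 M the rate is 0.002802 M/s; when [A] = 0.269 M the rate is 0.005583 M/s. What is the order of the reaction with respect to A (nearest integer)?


Rate is proportional to [A]^n, so rate2/rate1 = ([A]2/[A]1)^n. Take logs to solve for n.
rate2/rate1 = 0.005583 / 0.002802 = 1.9925
[A]2/[A]1 = 0.269 / 0.135 = 1.9926
n = ln(1.9925) / ln(1.9926) = 1.0
Nearest integer order:

1


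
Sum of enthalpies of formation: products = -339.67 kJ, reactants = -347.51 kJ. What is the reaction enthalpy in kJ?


dH_rxn = sum(dH_f products) - sum(dH_f reactants)
dH_rxn = -339.67 - (-347.51)
dH_rxn = 7.84 kJ:

7.84 kJ


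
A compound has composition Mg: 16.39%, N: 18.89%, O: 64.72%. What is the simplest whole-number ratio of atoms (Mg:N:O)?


Assume 100 g of compound, divide each mass% by atomic mass to get moles, then normalize by the smallest to get a raw atom ratio.
Moles per 100 g: Mg: 16.39/24.305 = 0.6743, N: 18.89/14.007 = 1.3486, O: 64.72/15.999 = 4.0453
Raw ratio (divide by min = 0.6743): Mg: 1.0, N: 2.0, O: 5.999
Multiply by 1 to clear fractions: Mg: 1.0 ~= 1, N: 2.0 ~= 2, O: 5.999 ~= 6
Reduce by GCD to get the simplest whole-number ratio:

1:2:6


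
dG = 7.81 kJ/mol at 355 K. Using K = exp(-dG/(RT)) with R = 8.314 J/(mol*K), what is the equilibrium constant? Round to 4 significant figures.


dG is in kJ/mol; multiply by 1000 to match R in J/(mol*K).
RT = 8.314 * 355 = 2951.47 J/mol
exponent = -dG*1000 / (RT) = -(7.81*1000) / 2951.47 = -2.64613904
K = exp(-2.64613904)
K = 0.070924522, rounded to 4 significant figures:

0.07092


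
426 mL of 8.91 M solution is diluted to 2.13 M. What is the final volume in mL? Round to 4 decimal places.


Dilution: M1*V1 = M2*V2, solve for V2.
V2 = M1*V1 / M2
V2 = 8.91 * 426 / 2.13
V2 = 3795.66 / 2.13
V2 = 1782.0 mL, rounded to 4 dp:

1782.0000 mL


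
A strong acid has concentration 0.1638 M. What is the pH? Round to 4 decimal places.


A strong acid dissociates completely, so [H+] equals the given concentration.
pH = -log10([H+]) = -log10(0.1638)
pH = 0.7856861, rounded to 4 dp:

0.7857


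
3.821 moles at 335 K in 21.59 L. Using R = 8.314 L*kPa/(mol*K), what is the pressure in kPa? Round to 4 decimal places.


PV = nRT, solve for P = nRT / V.
nRT = 3.821 * 8.314 * 335 = 10642.211
P = 10642.211 / 21.59
P = 492.92315887 kPa, rounded to 4 dp:

492.9232 kPa


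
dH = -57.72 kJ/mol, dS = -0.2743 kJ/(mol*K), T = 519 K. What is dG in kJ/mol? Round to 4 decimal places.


Gibbs: dG = dH - T*dS (consistent units, dS already in kJ/(mol*K)).
T*dS = 519 * -0.2743 = -142.3617
dG = -57.72 - (-142.3617)
dG = 84.6417 kJ/mol, rounded to 4 dp:

84.6417 kJ/mol


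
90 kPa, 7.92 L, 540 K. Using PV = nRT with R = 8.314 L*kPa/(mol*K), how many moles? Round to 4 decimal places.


PV = nRT, solve for n = PV / (RT).
PV = 90 * 7.92 = 712.8
RT = 8.314 * 540 = 4489.56
n = 712.8 / 4489.56
n = 0.15876834 mol, rounded to 4 dp:

0.1588 mol


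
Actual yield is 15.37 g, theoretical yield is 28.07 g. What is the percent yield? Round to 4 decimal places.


% yield = 100 * actual / theoretical
% yield = 100 * 15.37 / 28.07
% yield = 54.75596722 %, rounded to 4 dp:

54.7560 %


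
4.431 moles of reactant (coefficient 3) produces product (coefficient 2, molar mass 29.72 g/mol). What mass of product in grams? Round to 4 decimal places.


Use the coefficient ratio to convert reactant moles to product moles, then multiply by the product's molar mass.
moles_P = moles_R * (coeff_P / coeff_R) = 4.431 * (2/3) = 2.954
mass_P = moles_P * M_P = 2.954 * 29.72
mass_P = 87.79288 g, rounded to 4 dp:

87.7929 g


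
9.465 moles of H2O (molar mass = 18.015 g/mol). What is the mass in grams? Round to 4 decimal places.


mass = n * M
mass = 9.465 * 18.015
mass = 170.511975 g, rounded to 4 dp:

170.5120 g


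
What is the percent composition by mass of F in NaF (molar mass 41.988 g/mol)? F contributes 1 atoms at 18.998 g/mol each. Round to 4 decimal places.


pct = 100 * (n_elem * M_elem) / M_total
mass_contribution = 1 * 18.998 = 18.998 g/mol
pct = 100 * 18.998 / 41.988
pct = 45.24626084 %, rounded to 4 dp:

45.2463 %


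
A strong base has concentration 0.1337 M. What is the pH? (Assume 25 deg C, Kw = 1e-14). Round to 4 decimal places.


A strong base dissociates completely, so [OH-] equals the given concentration.
pOH = -log10([OH-]) = -log10(0.1337) = 0.873869
pH = 14 - pOH = 14 - 0.873869
pH = 13.126131, rounded to 4 dp:

13.1261


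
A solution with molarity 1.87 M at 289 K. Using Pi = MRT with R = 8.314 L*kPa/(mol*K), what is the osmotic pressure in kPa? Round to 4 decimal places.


Osmotic pressure (van't Hoff): Pi = M*R*T.
RT = 8.314 * 289 = 2402.746
Pi = 1.87 * 2402.746
Pi = 4493.13502 kPa, rounded to 4 dp:

4493.1350 kPa


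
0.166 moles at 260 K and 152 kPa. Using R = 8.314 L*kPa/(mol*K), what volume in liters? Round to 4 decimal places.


PV = nRT, solve for V = nRT / P.
nRT = 0.166 * 8.314 * 260 = 358.8322
V = 358.8322 / 152
V = 2.36073816 L, rounded to 4 dp:

2.3607 L


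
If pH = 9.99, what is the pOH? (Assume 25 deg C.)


At 25 deg C, pH + pOH = 14.
pOH = 14 - pH = 14 - 9.99
pOH = 4.01:

4.01


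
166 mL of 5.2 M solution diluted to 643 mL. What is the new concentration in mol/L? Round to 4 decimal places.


Dilution: M1*V1 = M2*V2, solve for M2.
M2 = M1*V1 / V2
M2 = 5.2 * 166 / 643
M2 = 863.2 / 643
M2 = 1.34245723 mol/L, rounded to 4 dp:

1.3425 mol/L


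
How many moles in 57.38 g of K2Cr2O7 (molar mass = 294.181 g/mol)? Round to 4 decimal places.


n = mass / M
n = 57.38 / 294.181
n = 0.19504999 mol, rounded to 4 dp:

0.1950 mol


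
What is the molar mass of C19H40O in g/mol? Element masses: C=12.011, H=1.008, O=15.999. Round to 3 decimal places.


M = sum(count * atomic_mass) over atoms.
M = 19*12.011 + 40*1.008 + 1*15.999
M = 228.209 + 40.32 + 15.999
M = 284.528 g/mol, rounded to 3 dp:

284.528 g/mol


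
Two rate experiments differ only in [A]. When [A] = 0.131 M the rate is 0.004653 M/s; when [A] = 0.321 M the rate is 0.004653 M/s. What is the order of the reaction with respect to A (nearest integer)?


Rate is proportional to [A]^n, so rate2/rate1 = ([A]2/[A]1)^n. Take logs to solve for n.
rate2/rate1 = 0.004653 / 0.004653 = 1.0
[A]2/[A]1 = 0.321 / 0.131 = 2.4504
n = ln(1.0) / ln(2.4504) = 0.0
Nearest integer order:

0


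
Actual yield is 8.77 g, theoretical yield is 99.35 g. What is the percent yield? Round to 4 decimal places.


% yield = 100 * actual / theoretical
% yield = 100 * 8.77 / 99.35
% yield = 8.82737796 %, rounded to 4 dp:

8.8274 %


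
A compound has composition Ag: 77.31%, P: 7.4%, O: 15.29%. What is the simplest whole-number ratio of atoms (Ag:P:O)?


Assume 100 g of compound, divide each mass% by atomic mass to get moles, then normalize by the smallest to get a raw atom ratio.
Moles per 100 g: Ag: 77.31/107.868 = 0.7167, P: 7.4/30.974 = 0.2389, O: 15.29/15.999 = 0.9557
Raw ratio (divide by min = 0.2389): Ag: 3.0, P: 1.0, O: 4.0
Multiply by 1 to clear fractions: Ag: 3.0 ~= 3, P: 1.0 ~= 1, O: 4.0 ~= 4
Reduce by GCD to get the simplest whole-number ratio:

3:1:4


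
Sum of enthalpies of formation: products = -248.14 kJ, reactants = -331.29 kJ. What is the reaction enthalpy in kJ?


dH_rxn = sum(dH_f products) - sum(dH_f reactants)
dH_rxn = -248.14 - (-331.29)
dH_rxn = 83.15 kJ:

83.15 kJ


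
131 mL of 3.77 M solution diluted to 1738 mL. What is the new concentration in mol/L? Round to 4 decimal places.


Dilution: M1*V1 = M2*V2, solve for M2.
M2 = M1*V1 / V2
M2 = 3.77 * 131 / 1738
M2 = 493.87 / 1738
M2 = 0.28415995 mol/L, rounded to 4 dp:

0.2842 mol/L


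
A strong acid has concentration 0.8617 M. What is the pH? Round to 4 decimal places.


A strong acid dissociates completely, so [H+] equals the given concentration.
pH = -log10([H+]) = -log10(0.8617)
pH = 0.06464391, rounded to 4 dp:

0.0646


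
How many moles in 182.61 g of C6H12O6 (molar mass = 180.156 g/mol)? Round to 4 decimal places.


n = mass / M
n = 182.61 / 180.156
n = 1.01362153 mol, rounded to 4 dp:

1.0136 mol


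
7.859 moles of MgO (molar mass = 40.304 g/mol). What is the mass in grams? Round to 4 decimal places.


mass = n * M
mass = 7.859 * 40.304
mass = 316.749136 g, rounded to 4 dp:

316.7491 g


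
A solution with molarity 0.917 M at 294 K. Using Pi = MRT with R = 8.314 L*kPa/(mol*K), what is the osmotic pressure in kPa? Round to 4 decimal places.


Osmotic pressure (van't Hoff): Pi = M*R*T.
RT = 8.314 * 294 = 2444.316
Pi = 0.917 * 2444.316
Pi = 2241.437772 kPa, rounded to 4 dp:

2241.4378 kPa


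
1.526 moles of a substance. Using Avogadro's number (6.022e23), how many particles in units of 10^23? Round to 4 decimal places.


N = n * NA, then divide by 1e23 for the requested units.
N / 1e23 = n * 6.022
N / 1e23 = 1.526 * 6.022
N / 1e23 = 9.189572, rounded to 4 dp:

9.1896


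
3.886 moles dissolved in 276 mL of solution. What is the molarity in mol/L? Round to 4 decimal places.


Convert volume to liters: V_L = V_mL / 1000.
V_L = 276 / 1000 = 0.276 L
M = n / V_L = 3.886 / 0.276
M = 14.07971014 mol/L, rounded to 4 dp:

14.0797 mol/L


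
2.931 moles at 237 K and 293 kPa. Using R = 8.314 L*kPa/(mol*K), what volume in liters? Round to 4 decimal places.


PV = nRT, solve for V = nRT / P.
nRT = 2.931 * 8.314 * 237 = 5775.2952
V = 5775.2952 / 293
V = 19.71090512 L, rounded to 4 dp:

19.7109 L


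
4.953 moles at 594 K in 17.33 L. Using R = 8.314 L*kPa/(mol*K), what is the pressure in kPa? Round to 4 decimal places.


PV = nRT, solve for P = nRT / V.
nRT = 4.953 * 8.314 * 594 = 24460.4697
P = 24460.4697 / 17.33
P = 1411.45237738 kPa, rounded to 4 dp:

1411.4524 kPa


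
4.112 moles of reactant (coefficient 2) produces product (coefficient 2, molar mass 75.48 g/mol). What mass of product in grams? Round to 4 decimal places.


Use the coefficient ratio to convert reactant moles to product moles, then multiply by the product's molar mass.
moles_P = moles_R * (coeff_P / coeff_R) = 4.112 * (2/2) = 4.112
mass_P = moles_P * M_P = 4.112 * 75.48
mass_P = 310.37376 g, rounded to 4 dp:

310.3738 g


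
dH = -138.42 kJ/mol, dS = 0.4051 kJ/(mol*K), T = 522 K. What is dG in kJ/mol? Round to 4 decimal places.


Gibbs: dG = dH - T*dS (consistent units, dS already in kJ/(mol*K)).
T*dS = 522 * 0.4051 = 211.4622
dG = -138.42 - (211.4622)
dG = -349.8822 kJ/mol, rounded to 4 dp:

-349.8822 kJ/mol


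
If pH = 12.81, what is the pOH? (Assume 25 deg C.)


At 25 deg C, pH + pOH = 14.
pOH = 14 - pH = 14 - 12.81
pOH = 1.19:

1.19


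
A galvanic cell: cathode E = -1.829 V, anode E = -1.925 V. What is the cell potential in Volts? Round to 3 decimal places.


Standard cell potential: E_cell = E_cathode - E_anode.
E_cell = -1.829 - (-1.925)
E_cell = 0.096 V, rounded to 3 dp:

0.096 V


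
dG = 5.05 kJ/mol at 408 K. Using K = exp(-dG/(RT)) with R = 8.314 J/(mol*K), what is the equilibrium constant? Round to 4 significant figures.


dG is in kJ/mol; multiply by 1000 to match R in J/(mol*K).
RT = 8.314 * 408 = 3392.112 J/mol
exponent = -dG*1000 / (RT) = -(5.05*1000) / 3392.112 = -1.48874801
K = exp(-1.48874801)
K = 0.225655, rounded to 4 significant figures:

0.2257


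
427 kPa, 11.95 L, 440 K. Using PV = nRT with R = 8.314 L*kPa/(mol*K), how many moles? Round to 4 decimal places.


PV = nRT, solve for n = PV / (RT).
PV = 427 * 11.95 = 5102.65
RT = 8.314 * 440 = 3658.16
n = 5102.65 / 3658.16
n = 1.39486791 mol, rounded to 4 dp:

1.3949 mol


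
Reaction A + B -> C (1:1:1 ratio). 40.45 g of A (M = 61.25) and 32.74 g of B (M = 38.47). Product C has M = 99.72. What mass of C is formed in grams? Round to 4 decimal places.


Find moles of each reactant; the smaller value is the limiting reagent in a 1:1:1 reaction, so moles_C equals moles of the limiter.
n_A = mass_A / M_A = 40.45 / 61.25 = 0.660408 mol
n_B = mass_B / M_B = 32.74 / 38.47 = 0.851053 mol
Limiting reagent: A (smaller), n_limiting = 0.660408 mol
mass_C = n_limiting * M_C = 0.660408 * 99.72
mass_C = 65.85588576 g, rounded to 4 dp:

65.8559 g


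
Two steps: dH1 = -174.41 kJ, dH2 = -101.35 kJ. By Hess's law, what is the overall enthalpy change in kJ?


Hess's law: enthalpy is a state function, so add the step enthalpies.
dH_total = dH1 + dH2 = -174.41 + (-101.35)
dH_total = -275.76 kJ:

-275.76 kJ
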